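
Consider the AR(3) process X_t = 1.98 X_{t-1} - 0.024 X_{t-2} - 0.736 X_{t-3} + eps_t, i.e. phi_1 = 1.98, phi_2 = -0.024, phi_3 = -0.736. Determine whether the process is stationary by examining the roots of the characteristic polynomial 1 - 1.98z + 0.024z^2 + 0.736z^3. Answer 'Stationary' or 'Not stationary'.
\text{Not stationary}

The AR(p) characteristic polynomial is P(z) = 1 - 1.98z + 0.024z^2 + 0.736z^3.
Stationarity requires all roots to lie outside the unit circle, i.e. |z| > 1 for every root.
Degree 3: look for a simple real root z0 first, then factor out (1 - z/z0) and solve the remaining quadratic.
Testing z0 = 1.25: P(1.25) = 1 + (-1.98)(1.25) + (0.024)(1.25)^2 + (0.736)(1.25)^3
  = 1 + (-2.475) + (0.0375) + (1.4375) = 0.  So z_0 = 1.25 is a root, |z_0| = 1.25.
Divide out the factor (1 - 0.8 z) = (1 - z/z0) (since 1/z0 = 0.8):
  P(z) = (1 - 0.8 z)(1 + (-1.18) z + (-0.92) z^2)
  [check: z-coef -1.18 - (0.8) = -1.98; z^2-coef -0.92 - (0.8)(-1.18) = 0.024; z^3-coef -(0.8)(-0.92) = 0.736.]
Remaining roots from the quadratic factor 1 + (-1.18) z + (-0.92) z^2:
  Set 1 + (-1.18) z + (-0.92) z^2 = 0, i.e. a z^2 + b z + c = 0 with a = -0.92, b = -1.18, c = 1.
  Discriminant D = b^2 - 4ac = (-1.18)^2 - 4*(-0.92)*1 = 1.3924 - (-3.68) = 5.0724.
  D >= 0, so the roots are real: z = (-b +/- sqrt(D)) / (2a) = (1.18 +/- 2.252199) / (-1.84).
    z_1 = (1.18 + 2.252199) / (-1.84) = -1.8653,   |z_1| = 1.8653.
    z_2 = (1.18 - 2.252199) / (-1.84) = 0.5827,   |z_2| = 0.5827.
Moduli of all roots: 1.2500, 1.8653, 0.5827.
All moduli strictly greater than 1? No.
Verdict: Not stationary.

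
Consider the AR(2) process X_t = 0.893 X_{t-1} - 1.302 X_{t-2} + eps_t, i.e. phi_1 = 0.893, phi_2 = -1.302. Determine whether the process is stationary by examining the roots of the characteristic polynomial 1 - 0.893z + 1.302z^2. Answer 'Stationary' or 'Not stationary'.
\text{Not stationary}

The AR(p) characteristic polynomial is P(z) = 1 - 0.893z + 1.302z^2.
Stationarity requires all roots to lie outside the unit circle, i.e. |z| > 1 for every root.
Set 1 + (-0.893) z + (1.302) z^2 = 0, i.e. a z^2 + b z + c = 0 with a = 1.302, b = -0.893, c = 1.
Discriminant D = b^2 - 4ac = (-0.893)^2 - 4*(1.302)*1 = 0.797449 - (5.208) = -4.410551.
D < 0, so the roots are the complex-conjugate pair z = (-b +/- i sqrt(-D)) / (2a) = 0.3429 +/- 0.8065i.
For a conjugate pair |z|^2 = z * conj(z) = (product of roots) = c/a = 1/(1.302) = 0.768049, so |z| = sqrt(0.768049) = 0.8764 for both roots.
Moduli of all roots: 0.8764, 0.8764.
All moduli strictly greater than 1? No.
Verdict: Not stationary.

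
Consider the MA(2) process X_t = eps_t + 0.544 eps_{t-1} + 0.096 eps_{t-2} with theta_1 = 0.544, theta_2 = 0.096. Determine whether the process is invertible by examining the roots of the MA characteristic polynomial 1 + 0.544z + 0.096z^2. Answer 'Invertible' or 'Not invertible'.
\text{Invertible}

The MA(q) characteristic polynomial is P(z) = 1 + 0.544z + 0.096z^2.
Invertibility requires all roots to lie outside the unit circle, i.e. |z| > 1 for every root.
Set 1 + (0.544) z + (0.096) z^2 = 0, i.e. a z^2 + b z + c = 0 with a = 0.096, b = 0.544, c = 1.
Discriminant D = b^2 - 4ac = (0.544)^2 - 4*(0.096)*1 = 0.295936 - (0.384) = -0.088064.
D < 0, so the roots are the complex-conjugate pair z = (-b +/- i sqrt(-D)) / (2a) = -2.8333 +/- 1.5456i.
For a conjugate pair |z|^2 = z * conj(z) = (product of roots) = c/a = 1/(0.096) = 10.416667, so |z| = sqrt(10.416667) = 3.2275 for both roots.
Moduli of all roots: 3.2275, 3.2275.
All moduli strictly greater than 1? Yes.
Verdict: Invertible.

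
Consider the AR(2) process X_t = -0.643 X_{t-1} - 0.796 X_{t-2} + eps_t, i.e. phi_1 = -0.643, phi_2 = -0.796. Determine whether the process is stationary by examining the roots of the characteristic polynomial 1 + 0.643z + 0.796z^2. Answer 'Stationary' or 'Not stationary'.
\text{Stationary}

The AR(p) characteristic polynomial is P(z) = 1 + 0.643z + 0.796z^2.
Stationarity requires all roots to lie outside the unit circle, i.e. |z| > 1 for every root.
Set 1 + (0.643) z + (0.796) z^2 = 0, i.e. a z^2 + b z + c = 0 with a = 0.796, b = 0.643, c = 1.
Discriminant D = b^2 - 4ac = (0.643)^2 - 4*(0.796)*1 = 0.413449 - (3.184) = -2.770551.
D < 0, so the roots are the complex-conjugate pair z = (-b +/- i sqrt(-D)) / (2a) = -0.4039 +/- 1.0455i.
For a conjugate pair |z|^2 = z * conj(z) = (product of roots) = c/a = 1/(0.796) = 1.256281, so |z| = sqrt(1.256281) = 1.1208 for both roots.
Moduli of all roots: 1.1208, 1.1208.
All moduli strictly greater than 1? Yes.
Verdict: Stationary.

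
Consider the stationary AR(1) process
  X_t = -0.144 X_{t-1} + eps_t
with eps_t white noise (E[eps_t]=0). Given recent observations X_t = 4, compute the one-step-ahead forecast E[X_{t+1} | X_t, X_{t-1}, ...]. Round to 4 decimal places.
E[X_{t+1} \mid \mathcal F_t] = -0.5760

For an AR(p) model X_t = c + sum_i phi_i X_{t-i} + eps_t, the
one-step-ahead conditional mean is
  E[X_{t+1} | X_t, ...] = c + sum_i phi_i X_{t+1-i}.
Substitute known values:
  E[X_{t+1} | ...] = (-0.144) * (4)
                   = -0.5760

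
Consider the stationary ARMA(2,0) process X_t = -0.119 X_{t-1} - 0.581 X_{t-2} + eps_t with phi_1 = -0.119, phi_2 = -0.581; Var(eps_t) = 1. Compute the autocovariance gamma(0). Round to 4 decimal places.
\gamma(0) = 1.5182

Multiply the model equation by X_{t-k} and take expectations. With theta_0 = psi_0 = 1 and psi_j the MA(infinity) weights, this gives
  gamma(k) - sum_i phi_i gamma(k-i) = c_k,
  c_k = sigma^2 * sum_{j=k..q} theta_j psi_{j-k}   (c_k = 0 for k > q),
using gamma(-m) = gamma(m).
Pure AR (q = 0): c_0 = sigma^2 = 1, c_k = 0 for k >= 1.
Equations for k = 0, 1, 2 (AR order 2, c_2 = 0):
  (E0) gamma(0) = phi_1 gamma(1) + phi_2 gamma(2) + c_0
  (E1) gamma(1) = phi_1 gamma(0) + phi_2 gamma(1) + c_1
  (E2) gamma(2) = phi_1 gamma(1) + phi_2 gamma(0)
From (E1): gamma(1) = A gamma(0) + B with
  A = phi_1 / (1 - phi_2) = -0.119 / 1.581 = -0.075269,   B = c_1 / (1 - phi_2) = 0 / 1.581 = 0.
Insert (E2) into (E0): gamma(0) (1 - phi_2^2) = phi_1 (1 + phi_2) gamma(1) + c_0.
  phi_1 (1 + phi_2) = (-0.119)(0.419) = -0.049861,   1 - phi_2^2 = 0.662439.
Replace gamma(1) by A gamma(0) + B and collect gamma(0):
  gamma(0) [0.662439 - (-0.049861)(-0.075269)] = c_0 = 1
  gamma(0) * 0.658686 = 1
  gamma(0) = 1 / 0.658686 = 1.518174.
Therefore gamma(0) = 1.5182 (to 4 decimal places).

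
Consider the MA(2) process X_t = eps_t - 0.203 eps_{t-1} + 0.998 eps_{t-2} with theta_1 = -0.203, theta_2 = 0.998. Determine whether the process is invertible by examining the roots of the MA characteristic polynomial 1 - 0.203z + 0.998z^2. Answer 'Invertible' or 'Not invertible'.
\text{Invertible}

The MA(q) characteristic polynomial is P(z) = 1 - 0.203z + 0.998z^2.
Invertibility requires all roots to lie outside the unit circle, i.e. |z| > 1 for every root.
Set 1 + (-0.203) z + (0.998) z^2 = 0, i.e. a z^2 + b z + c = 0 with a = 0.998, b = -0.203, c = 1.
Discriminant D = b^2 - 4ac = (-0.203)^2 - 4*(0.998)*1 = 0.041209 - (3.992) = -3.950791.
D < 0, so the roots are the complex-conjugate pair z = (-b +/- i sqrt(-D)) / (2a) = 0.1017 +/- 0.9958i.
For a conjugate pair |z|^2 = z * conj(z) = (product of roots) = c/a = 1/(0.998) = 1.002004, so |z| = sqrt(1.002004) = 1.001 for both roots.
Moduli of all roots: 1.0010, 1.0010.
All moduli strictly greater than 1? Yes.
Verdict: Invertible.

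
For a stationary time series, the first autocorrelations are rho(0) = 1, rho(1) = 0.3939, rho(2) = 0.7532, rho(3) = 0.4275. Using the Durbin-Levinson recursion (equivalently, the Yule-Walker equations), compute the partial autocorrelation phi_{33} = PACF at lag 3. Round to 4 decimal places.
\phi_{33} = 0.1471

The PACF at lag k is phi_{kk}, the last component of the solution
to the Yule-Walker system G_k phi = r_k where
  (G_k)_{ij} = rho(|i - j|), (r_k)_i = rho(i), i,j = 1..k.
Equivalently, Durbin-Levinson gives phi_{kk} iteratively:
  phi_{11} = rho(1)
  phi_{kk} = [rho(k) - sum_{j=1..k-1} phi_{k-1,j} rho(k-j)]
            / [1 - sum_{j=1..k-1} phi_{k-1,j} rho(j)],
  phi_{k,j} = phi_{k-1,j} - phi_{kk} phi_{k-1,k-j},  j = 1..k-1.
Step k = 1:
  phi_11 = rho(1) = 0.3939.
Step k = 2:
  phi_22 = [rho(2) - phi_11 rho(1)] / [1 - phi_11 rho(1)] = [0.7532 - (0.3939)(0.3939)] / [1 - (0.3939)(0.3939)]
         = 0.59804279 / 0.84484279 = 0.707875.
  Update: phi_21 = phi_11 - phi_22 phi_11 = 0.3939 - (0.707875)(0.3939) = 0.115068.
Step k = 3:
  phi_33 = [rho(3) - phi_21 rho(2) - phi_22 rho(1)] / [1 - phi_21 rho(1) - phi_22 rho(2)]
    numerator   = 0.4275 - (0.115068)(0.7532) - (0.707875)(0.3939) = 0.06199883
    denominator = 1 - (0.115068)(0.3939) - (0.707875)(0.7532) = 0.42150346
  phi_33 = 0.06199883 / 0.42150346 = 0.1471.
Therefore phi_{33} = 0.1471.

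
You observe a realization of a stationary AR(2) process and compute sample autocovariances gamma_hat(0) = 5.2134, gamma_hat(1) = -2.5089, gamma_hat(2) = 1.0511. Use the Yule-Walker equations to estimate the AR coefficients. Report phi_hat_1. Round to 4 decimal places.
\hat\phi_{1} = -0.5000

The Yule-Walker equations for an AR(p) process read, in matrix form,
  Gamma_p phi = r_p,   with   (Gamma_p)_{ij} = gamma(|i - j|),
                       (r_p)_i = gamma(i),   i,j = 1..p.
Substitute the sample gammas (Toeplitz matrix and right-hand side of size 2):
  Gamma_p = [[5.2134, -2.5089], [-2.5089, 5.2134]]
  r_p     = [-2.5089, 1.0511]
Written out:
  5.2134 phi_1 - 2.5089 phi_2 = -2.5089
  -2.5089 phi_1 + 5.2134 phi_2 = 1.0511
Solve by Cramer's rule:
  det = gamma(0)^2 - gamma(1)^2 = (5.2134)^2 - (-2.5089)^2 = 27.17953956 - 6.29457921 = 20.88496035
  phi_hat_1 = [gamma(1) gamma(0) - gamma(1) gamma(2)] / det = [(-2.5089)(5.2134) - (-2.5089)(1.0511)] / 20.88496035 = -10.44279447 / 20.88496035 = -0.5
  phi_hat_2 = [gamma(0) gamma(2) - gamma(1)^2] / det = [(5.2134)(1.0511) - (-2.5089)^2] / 20.88496035 = -0.81477447 / 20.88496035 = -0.039
So phi_hat = [-0.5000, -0.0390].
Therefore phi_hat_1 = -0.5000.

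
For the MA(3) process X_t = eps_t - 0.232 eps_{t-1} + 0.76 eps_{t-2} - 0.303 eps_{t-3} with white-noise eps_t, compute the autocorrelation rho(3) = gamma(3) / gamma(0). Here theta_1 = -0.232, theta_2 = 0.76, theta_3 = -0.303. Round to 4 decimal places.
\rho(3) = -0.1758

For an MA(q) process with theta_0 = 1, the autocovariance is
  gamma(k) = sigma^2 * sum_{i=0..q-k} theta_i * theta_{i+k},
and rho(k) = gamma(k) / gamma(0). Sigma^2 cancels.
  numerator   = (1)*(-0.303) = -0.303.
  denominator = (1)^2 + (-0.232)^2 + (0.76)^2 + (-0.303)^2 = 1.723233.
  rho(3) = -0.303 / 1.723233 = -0.1758.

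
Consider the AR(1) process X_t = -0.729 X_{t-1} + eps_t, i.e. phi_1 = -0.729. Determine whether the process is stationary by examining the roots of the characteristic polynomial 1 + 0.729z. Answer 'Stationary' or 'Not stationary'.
\text{Stationary}

The AR(p) characteristic polynomial is P(z) = 1 + 0.729z.
Stationarity requires all roots to lie outside the unit circle, i.e. |z| > 1 for every root.
This is linear in z: 1 + (0.729) z = 0  =>  z = -1/(0.729) = -1.371742,  |z| = 1.371742.
Moduli of all roots: 1.3717.
All moduli strictly greater than 1? Yes.
Verdict: Stationary.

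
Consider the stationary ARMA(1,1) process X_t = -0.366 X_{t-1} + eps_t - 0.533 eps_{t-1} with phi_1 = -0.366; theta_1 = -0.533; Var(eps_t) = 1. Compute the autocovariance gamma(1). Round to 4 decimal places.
\gamma(1) = -1.2406

Multiply the model equation by X_{t-k} and take expectations. With theta_0 = psi_0 = 1 and psi_j the MA(infinity) weights, this gives
  gamma(k) - sum_i phi_i gamma(k-i) = c_k,
  c_k = sigma^2 * sum_{j=k..q} theta_j psi_{j-k}   (c_k = 0 for k > q),
using gamma(-m) = gamma(m).
psi-weights needed (psi_j = theta_j + sum_i phi_i psi_{j-i}):
  psi_1 = theta_1 + phi_1 = -0.533 + (-0.366) = -0.899
Right-hand sides:
  c_0 = sigma^2 (1 + theta_1 psi_1) = 1 * (1 + (-0.533)(-0.899)) = 1 * 1.479167 = 1.479167
  c_1 = sigma^2 theta_1 = 1 * (-0.533) = -0.533
  c_2 = 0
Equations for k = 0 and k = 1 (AR order 1):
  gamma(0) = phi_1 gamma(1) + c_0
  gamma(1) = phi_1 gamma(0) + c_1
Substituting the second into the first: gamma(0) (1 - phi_1^2) = c_0 + phi_1 c_1, so
  gamma(0) = (c_0 + phi_1 c_1) / (1 - phi_1^2) = (1.479167 + (-0.366)(-0.533)) / (1 - (-0.366)^2) = 1.674245 / 0.866044 = 1.93321.
  gamma(1) = phi_1 gamma(0) + c_1 = (-0.366)(1.93321) + (-0.533) = -1.240555.
Therefore gamma(1) = -1.2406 (to 4 decimal places).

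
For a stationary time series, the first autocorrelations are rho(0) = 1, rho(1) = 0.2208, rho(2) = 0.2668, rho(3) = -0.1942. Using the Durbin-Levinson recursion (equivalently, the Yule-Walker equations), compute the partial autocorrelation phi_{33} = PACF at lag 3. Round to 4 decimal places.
\phi_{33} = -0.3220

The PACF at lag k is phi_{kk}, the last component of the solution
to the Yule-Walker system G_k phi = r_k where
  (G_k)_{ij} = rho(|i - j|), (r_k)_i = rho(i), i,j = 1..k.
Equivalently, Durbin-Levinson gives phi_{kk} iteratively:
  phi_{11} = rho(1)
  phi_{kk} = [rho(k) - sum_{j=1..k-1} phi_{k-1,j} rho(k-j)]
            / [1 - sum_{j=1..k-1} phi_{k-1,j} rho(j)],
  phi_{k,j} = phi_{k-1,j} - phi_{kk} phi_{k-1,k-j},  j = 1..k-1.
Step k = 1:
  phi_11 = rho(1) = 0.2208.
Step k = 2:
  phi_22 = [rho(2) - phi_11 rho(1)] / [1 - phi_11 rho(1)] = [0.2668 - (0.2208)(0.2208)] / [1 - (0.2208)(0.2208)]
         = 0.21804736 / 0.95124736 = 0.229223.
  Update: phi_21 = phi_11 - phi_22 phi_11 = 0.2208 - (0.229223)(0.2208) = 0.170188.
Step k = 3:
  phi_33 = [rho(3) - phi_21 rho(2) - phi_22 rho(1)] / [1 - phi_21 rho(1) - phi_22 rho(2)]
    numerator   = -0.1942 - (0.170188)(0.2668) - (0.229223)(0.2208) = -0.29021841
    denominator = 1 - (0.170188)(0.2208) - (0.229223)(0.2668) = 0.90126598
  phi_33 = -0.29021841 / 0.90126598 = -0.322.
Therefore phi_{33} = -0.3220.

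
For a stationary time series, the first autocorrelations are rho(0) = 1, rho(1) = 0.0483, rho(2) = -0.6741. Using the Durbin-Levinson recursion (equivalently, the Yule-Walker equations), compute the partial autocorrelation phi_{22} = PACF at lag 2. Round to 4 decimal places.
\phi_{22} = -0.6780

The PACF at lag k is phi_{kk}, the last component of the solution
to the Yule-Walker system G_k phi = r_k where
  (G_k)_{ij} = rho(|i - j|), (r_k)_i = rho(i), i,j = 1..k.
Equivalently, Durbin-Levinson gives phi_{kk} iteratively:
  phi_{11} = rho(1)
  phi_{kk} = [rho(k) - sum_{j=1..k-1} phi_{k-1,j} rho(k-j)]
            / [1 - sum_{j=1..k-1} phi_{k-1,j} rho(j)],
  phi_{k,j} = phi_{k-1,j} - phi_{kk} phi_{k-1,k-j},  j = 1..k-1.
Step k = 1:
  phi_11 = rho(1) = 0.0483.
Step k = 2:
  phi_22 = [rho(2) - phi_11 rho(1)] / [1 - phi_11 rho(1)] = [-0.6741 - (0.0483)(0.0483)] / [1 - (0.0483)(0.0483)]
         = -0.67643289 / 0.99766711 = -0.678.
Therefore phi_{22} = -0.6780.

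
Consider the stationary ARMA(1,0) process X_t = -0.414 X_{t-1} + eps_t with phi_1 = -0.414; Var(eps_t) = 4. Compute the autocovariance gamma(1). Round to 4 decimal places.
\gamma(1) = -1.9985

Multiply the model equation by X_{t-k} and take expectations. With theta_0 = psi_0 = 1 and psi_j the MA(infinity) weights, this gives
  gamma(k) - sum_i phi_i gamma(k-i) = c_k,
  c_k = sigma^2 * sum_{j=k..q} theta_j psi_{j-k}   (c_k = 0 for k > q),
using gamma(-m) = gamma(m).
Pure AR (q = 0): c_0 = sigma^2 = 4, c_k = 0 for k >= 1.
Equations for k = 0 and k = 1 (AR order 1):
  gamma(0) = phi_1 gamma(1) + c_0
  gamma(1) = phi_1 gamma(0) + c_1
Substituting the second into the first: gamma(0) (1 - phi_1^2) = c_0 + phi_1 c_1, so
  gamma(0) = c_0 / (1 - phi_1^2) = 4 / (1 - (-0.414)^2) = 4 / 0.828604 = 4.827396.
  gamma(1) = phi_1 gamma(0) = (-0.414)(4.827396) = -1.998542.
Therefore gamma(1) = -1.9985 (to 4 decimal places).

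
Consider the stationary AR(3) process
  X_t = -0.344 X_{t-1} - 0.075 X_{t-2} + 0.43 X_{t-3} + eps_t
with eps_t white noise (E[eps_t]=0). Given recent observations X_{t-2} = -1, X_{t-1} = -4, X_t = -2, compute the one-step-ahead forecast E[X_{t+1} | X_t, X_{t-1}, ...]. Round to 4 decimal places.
E[X_{t+1} \mid \mathcal F_t] = 0.5580

For an AR(p) model X_t = c + sum_i phi_i X_{t-i} + eps_t, the
one-step-ahead conditional mean is
  E[X_{t+1} | X_t, ...] = c + sum_i phi_i X_{t+1-i}.
Substitute known values:
  E[X_{t+1} | ...] = (-0.344) * (-2) + (-0.075) * (-4) + (0.43) * (-1)
                   = 0.5580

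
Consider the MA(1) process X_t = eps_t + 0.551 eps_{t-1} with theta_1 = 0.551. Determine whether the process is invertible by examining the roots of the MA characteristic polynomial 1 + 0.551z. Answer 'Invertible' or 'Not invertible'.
\text{Invertible}

The MA(q) characteristic polynomial is P(z) = 1 + 0.551z.
Invertibility requires all roots to lie outside the unit circle, i.e. |z| > 1 for every root.
This is linear in z: 1 + (0.551) z = 0  =>  z = -1/(0.551) = -1.814882,  |z| = 1.814882.
Moduli of all roots: 1.8149.
All moduli strictly greater than 1? Yes.
Verdict: Invertible.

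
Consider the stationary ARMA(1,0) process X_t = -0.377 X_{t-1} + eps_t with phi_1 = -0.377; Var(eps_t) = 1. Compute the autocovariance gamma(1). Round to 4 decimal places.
\gamma(1) = -0.4395

Multiply the model equation by X_{t-k} and take expectations. With theta_0 = psi_0 = 1 and psi_j the MA(infinity) weights, this gives
  gamma(k) - sum_i phi_i gamma(k-i) = c_k,
  c_k = sigma^2 * sum_{j=k..q} theta_j psi_{j-k}   (c_k = 0 for k > q),
using gamma(-m) = gamma(m).
Pure AR (q = 0): c_0 = sigma^2 = 1, c_k = 0 for k >= 1.
Equations for k = 0 and k = 1 (AR order 1):
  gamma(0) = phi_1 gamma(1) + c_0
  gamma(1) = phi_1 gamma(0) + c_1
Substituting the second into the first: gamma(0) (1 - phi_1^2) = c_0 + phi_1 c_1, so
  gamma(0) = c_0 / (1 - phi_1^2) = 1 / (1 - (-0.377)^2) = 1 / 0.857871 = 1.165676.
  gamma(1) = phi_1 gamma(0) = (-0.377)(1.165676) = -0.43946.
Therefore gamma(1) = -0.4395 (to 4 decimal places).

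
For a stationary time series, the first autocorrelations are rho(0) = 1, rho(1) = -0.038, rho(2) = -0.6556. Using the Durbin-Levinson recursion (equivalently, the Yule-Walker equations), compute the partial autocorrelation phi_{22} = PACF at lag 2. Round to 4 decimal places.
\phi_{22} = -0.6580

The PACF at lag k is phi_{kk}, the last component of the solution
to the Yule-Walker system G_k phi = r_k where
  (G_k)_{ij} = rho(|i - j|), (r_k)_i = rho(i), i,j = 1..k.
Equivalently, Durbin-Levinson gives phi_{kk} iteratively:
  phi_{11} = rho(1)
  phi_{kk} = [rho(k) - sum_{j=1..k-1} phi_{k-1,j} rho(k-j)]
            / [1 - sum_{j=1..k-1} phi_{k-1,j} rho(j)],
  phi_{k,j} = phi_{k-1,j} - phi_{kk} phi_{k-1,k-j},  j = 1..k-1.
Step k = 1:
  phi_11 = rho(1) = -0.038.
Step k = 2:
  phi_22 = [rho(2) - phi_11 rho(1)] / [1 - phi_11 rho(1)] = [-0.6556 - (-0.038)(-0.038)] / [1 - (-0.038)(-0.038)]
         = -0.657044 / 0.998556 = -0.658.
Therefore phi_{22} = -0.6580.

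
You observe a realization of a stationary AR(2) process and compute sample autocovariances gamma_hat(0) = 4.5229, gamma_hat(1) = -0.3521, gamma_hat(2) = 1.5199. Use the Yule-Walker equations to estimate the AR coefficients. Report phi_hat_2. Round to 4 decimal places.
\hat\phi_{2} = 0.3320

The Yule-Walker equations for an AR(p) process read, in matrix form,
  Gamma_p phi = r_p,   with   (Gamma_p)_{ij} = gamma(|i - j|),
                       (r_p)_i = gamma(i),   i,j = 1..p.
Substitute the sample gammas (Toeplitz matrix and right-hand side of size 2):
  Gamma_p = [[4.5229, -0.3521], [-0.3521, 4.5229]]
  r_p     = [-0.3521, 1.5199]
Written out:
  4.5229 phi_1 - 0.3521 phi_2 = -0.3521
  -0.3521 phi_1 + 4.5229 phi_2 = 1.5199
Solve by Cramer's rule:
  det = gamma(0)^2 - gamma(1)^2 = (4.5229)^2 - (-0.3521)^2 = 20.45662441 - 0.12397441 = 20.33265
  phi_hat_1 = [gamma(1) gamma(0) - gamma(1) gamma(2)] / det = [(-0.3521)(4.5229) - (-0.3521)(1.5199)] / 20.33265 = -1.0573563 / 20.33265 = -0.052
  phi_hat_2 = [gamma(0) gamma(2) - gamma(1)^2] / det = [(4.5229)(1.5199) - (-0.3521)^2] / 20.33265 = 6.7503813 / 20.33265 = 0.332
So phi_hat = [-0.0520, 0.3320].
Therefore phi_hat_2 = 0.3320.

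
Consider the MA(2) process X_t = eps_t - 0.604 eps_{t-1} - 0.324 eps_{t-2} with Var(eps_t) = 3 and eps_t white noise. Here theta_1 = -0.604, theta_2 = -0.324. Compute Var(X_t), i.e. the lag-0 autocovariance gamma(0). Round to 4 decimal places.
\gamma(0) = 4.4094

For an MA(q) process X_t = eps_t + sum_i theta_i eps_{t-i} with
Var(eps_t) = sigma^2, the variance is
  gamma(0) = sigma^2 * (1 + sum_i theta_i^2).
  sum_i theta_i^2 = (-0.604)^2 + (-0.324)^2 = 0.364816 + 0.104976 = 0.469792.
  gamma(0) = 3 * (1 + 0.469792) = 3 * 1.469792 = 4.409376, which rounds to 4.4094.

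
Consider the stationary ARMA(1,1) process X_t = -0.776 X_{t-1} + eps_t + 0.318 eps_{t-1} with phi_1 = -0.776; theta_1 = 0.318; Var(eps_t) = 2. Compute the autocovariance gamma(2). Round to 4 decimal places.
\gamma(2) = 1.3458

Multiply the model equation by X_{t-k} and take expectations. With theta_0 = psi_0 = 1 and psi_j the MA(infinity) weights, this gives
  gamma(k) - sum_i phi_i gamma(k-i) = c_k,
  c_k = sigma^2 * sum_{j=k..q} theta_j psi_{j-k}   (c_k = 0 for k > q),
using gamma(-m) = gamma(m).
psi-weights needed (psi_j = theta_j + sum_i phi_i psi_{j-i}):
  psi_1 = theta_1 + phi_1 = 0.318 + (-0.776) = -0.458
Right-hand sides:
  c_0 = sigma^2 (1 + theta_1 psi_1) = 2 * (1 + (0.318)(-0.458)) = 2 * 0.854356 = 1.708712
  c_1 = sigma^2 theta_1 = 2 * (0.318) = 0.636
  c_2 = 0
Equations for k = 0 and k = 1 (AR order 1):
  gamma(0) = phi_1 gamma(1) + c_0
  gamma(1) = phi_1 gamma(0) + c_1
Substituting the second into the first: gamma(0) (1 - phi_1^2) = c_0 + phi_1 c_1, so
  gamma(0) = (c_0 + phi_1 c_1) / (1 - phi_1^2) = (1.708712 + (-0.776)(0.636)) / (1 - (-0.776)^2) = 1.215176 / 0.397824 = 3.054557.
  gamma(1) = phi_1 gamma(0) + c_1 = (-0.776)(3.054557) + (0.636) = -1.734336.
For k = 2 (> q): gamma(2) = phi_1 gamma(1) = (-0.776)(-1.734336) = 1.345845.
Therefore gamma(2) = 1.3458 (to 4 decimal places).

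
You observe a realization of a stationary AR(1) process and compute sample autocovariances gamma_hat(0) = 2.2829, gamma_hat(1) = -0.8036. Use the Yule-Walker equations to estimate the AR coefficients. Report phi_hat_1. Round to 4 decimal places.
\hat\phi_{1} = -0.3520

The Yule-Walker equations for an AR(p) process read, in matrix form,
  Gamma_p phi = r_p,   with   (Gamma_p)_{ij} = gamma(|i - j|),
                       (r_p)_i = gamma(i),   i,j = 1..p.
Substitute the sample gammas (Toeplitz matrix and right-hand side of size 1):
  Gamma_p = [[2.2829]]
  r_p     = [-0.8036]
With p = 1 this is the single equation gamma(0) phi_1 = gamma(1):
  phi_hat_1 = gamma(1) / gamma(0) = -0.8036 / 2.2829 = -0.3520.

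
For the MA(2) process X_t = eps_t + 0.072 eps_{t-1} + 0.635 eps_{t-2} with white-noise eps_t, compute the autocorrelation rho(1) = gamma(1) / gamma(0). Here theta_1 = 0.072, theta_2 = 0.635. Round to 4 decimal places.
\rho(1) = 0.0836

For an MA(q) process with theta_0 = 1, the autocovariance is
  gamma(k) = sigma^2 * sum_{i=0..q-k} theta_i * theta_{i+k},
and rho(k) = gamma(k) / gamma(0). Sigma^2 cancels.
  numerator   = (1)*(0.072) + (0.072)*(0.635) = 0.11772.
  denominator = (1)^2 + (0.072)^2 + (0.635)^2 = 1.408409.
  rho(1) = 0.11772 / 1.408409 = 0.0836.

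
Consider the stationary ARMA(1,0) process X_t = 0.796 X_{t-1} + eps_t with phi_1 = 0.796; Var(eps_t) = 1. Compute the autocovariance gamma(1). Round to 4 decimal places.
\gamma(1) = 2.1726

Multiply the model equation by X_{t-k} and take expectations. With theta_0 = psi_0 = 1 and psi_j the MA(infinity) weights, this gives
  gamma(k) - sum_i phi_i gamma(k-i) = c_k,
  c_k = sigma^2 * sum_{j=k..q} theta_j psi_{j-k}   (c_k = 0 for k > q),
using gamma(-m) = gamma(m).
Pure AR (q = 0): c_0 = sigma^2 = 1, c_k = 0 for k >= 1.
Equations for k = 0 and k = 1 (AR order 1):
  gamma(0) = phi_1 gamma(1) + c_0
  gamma(1) = phi_1 gamma(0) + c_1
Substituting the second into the first: gamma(0) (1 - phi_1^2) = c_0 + phi_1 c_1, so
  gamma(0) = c_0 / (1 - phi_1^2) = 1 / (1 - (0.796)^2) = 1 / 0.366384 = 2.729377.
  gamma(1) = phi_1 gamma(0) = (0.796)(2.729377) = 2.172584.
Therefore gamma(1) = 2.1726 (to 4 decimal places).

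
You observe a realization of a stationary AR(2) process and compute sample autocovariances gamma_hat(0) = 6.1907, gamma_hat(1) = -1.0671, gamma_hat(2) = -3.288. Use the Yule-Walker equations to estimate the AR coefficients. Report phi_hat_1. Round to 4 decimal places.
\hat\phi_{1} = -0.2720

The Yule-Walker equations for an AR(p) process read, in matrix form,
  Gamma_p phi = r_p,   with   (Gamma_p)_{ij} = gamma(|i - j|),
                       (r_p)_i = gamma(i),   i,j = 1..p.
Substitute the sample gammas (Toeplitz matrix and right-hand side of size 2):
  Gamma_p = [[6.1907, -1.0671], [-1.0671, 6.1907]]
  r_p     = [-1.0671, -3.288]
Written out:
  6.1907 phi_1 - 1.0671 phi_2 = -1.0671
  -1.0671 phi_1 + 6.1907 phi_2 = -3.288
Solve by Cramer's rule:
  det = gamma(0)^2 - gamma(1)^2 = (6.1907)^2 - (-1.0671)^2 = 38.32476649 - 1.13870241 = 37.18606408
  phi_hat_1 = [gamma(1) gamma(0) - gamma(1) gamma(2)] / det = [(-1.0671)(6.1907) - (-1.0671)(-3.288)] / 37.18606408 = -10.11472077 / 37.18606408 = -0.272
  phi_hat_2 = [gamma(0) gamma(2) - gamma(1)^2] / det = [(6.1907)(-3.288) - (-1.0671)^2] / 37.18606408 = -21.49372401 / 37.18606408 = -0.578
So phi_hat = [-0.2720, -0.5780].
Therefore phi_hat_1 = -0.2720.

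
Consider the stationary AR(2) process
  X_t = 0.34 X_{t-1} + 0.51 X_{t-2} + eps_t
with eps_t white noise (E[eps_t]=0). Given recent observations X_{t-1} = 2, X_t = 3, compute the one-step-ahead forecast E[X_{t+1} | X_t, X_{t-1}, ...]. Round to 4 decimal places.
E[X_{t+1} \mid \mathcal F_t] = 2.0400

For an AR(p) model X_t = c + sum_i phi_i X_{t-i} + eps_t, the
one-step-ahead conditional mean is
  E[X_{t+1} | X_t, ...] = c + sum_i phi_i X_{t+1-i}.
Substitute known values:
  E[X_{t+1} | ...] = (0.34) * (3) + (0.51) * (2)
                   = 2.0400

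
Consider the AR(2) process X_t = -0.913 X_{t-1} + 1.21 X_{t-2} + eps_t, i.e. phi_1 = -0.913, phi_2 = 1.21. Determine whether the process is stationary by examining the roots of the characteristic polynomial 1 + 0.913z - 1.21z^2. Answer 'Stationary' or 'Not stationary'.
\text{Not stationary}

The AR(p) characteristic polynomial is P(z) = 1 + 0.913z - 1.21z^2.
Stationarity requires all roots to lie outside the unit circle, i.e. |z| > 1 for every root.
Set 1 + (0.913) z + (-1.21) z^2 = 0, i.e. a z^2 + b z + c = 0 with a = -1.21, b = 0.913, c = 1.
Discriminant D = b^2 - 4ac = (0.913)^2 - 4*(-1.21)*1 = 0.833569 - (-4.84) = 5.673569.
D >= 0, so the roots are real: z = (-b +/- sqrt(D)) / (2a) = (-0.913 +/- 2.381925) / (-2.42).
  z_1 = (-0.913 + 2.381925) / (-2.42) = -0.607,   |z_1| = 0.607.
  z_2 = (-0.913 - 2.381925) / (-2.42) = 1.3615,   |z_2| = 1.3615.
Moduli of all roots: 0.6070, 1.3615.
All moduli strictly greater than 1? No.
Verdict: Not stationary.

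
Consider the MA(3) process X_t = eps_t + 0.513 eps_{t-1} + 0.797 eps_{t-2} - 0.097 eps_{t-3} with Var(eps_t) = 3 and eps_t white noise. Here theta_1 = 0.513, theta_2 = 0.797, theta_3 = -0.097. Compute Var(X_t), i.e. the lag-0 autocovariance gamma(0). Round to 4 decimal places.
\gamma(0) = 5.7234

For an MA(q) process X_t = eps_t + sum_i theta_i eps_{t-i} with
Var(eps_t) = sigma^2, the variance is
  gamma(0) = sigma^2 * (1 + sum_i theta_i^2).
  sum_i theta_i^2 = (0.513)^2 + (0.797)^2 + (-0.097)^2 = 0.263169 + 0.635209 + 0.009409 = 0.907787.
  gamma(0) = 3 * (1 + 0.907787) = 3 * 1.907787 = 5.723361, which rounds to 5.7234.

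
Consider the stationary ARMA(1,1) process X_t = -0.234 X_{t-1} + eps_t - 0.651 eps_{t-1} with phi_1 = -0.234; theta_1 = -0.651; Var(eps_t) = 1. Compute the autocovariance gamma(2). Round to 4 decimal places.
\gamma(2) = 0.2525

Multiply the model equation by X_{t-k} and take expectations. With theta_0 = psi_0 = 1 and psi_j the MA(infinity) weights, this gives
  gamma(k) - sum_i phi_i gamma(k-i) = c_k,
  c_k = sigma^2 * sum_{j=k..q} theta_j psi_{j-k}   (c_k = 0 for k > q),
using gamma(-m) = gamma(m).
psi-weights needed (psi_j = theta_j + sum_i phi_i psi_{j-i}):
  psi_1 = theta_1 + phi_1 = -0.651 + (-0.234) = -0.885
Right-hand sides:
  c_0 = sigma^2 (1 + theta_1 psi_1) = 1 * (1 + (-0.651)(-0.885)) = 1 * 1.576135 = 1.576135
  c_1 = sigma^2 theta_1 = 1 * (-0.651) = -0.651
  c_2 = 0
Equations for k = 0 and k = 1 (AR order 1):
  gamma(0) = phi_1 gamma(1) + c_0
  gamma(1) = phi_1 gamma(0) + c_1
Substituting the second into the first: gamma(0) (1 - phi_1^2) = c_0 + phi_1 c_1, so
  gamma(0) = (c_0 + phi_1 c_1) / (1 - phi_1^2) = (1.576135 + (-0.234)(-0.651)) / (1 - (-0.234)^2) = 1.728469 / 0.945244 = 1.828596.
  gamma(1) = phi_1 gamma(0) + c_1 = (-0.234)(1.828596) + (-0.651) = -1.078891.
For k = 2 (> q): gamma(2) = phi_1 gamma(1) = (-0.234)(-1.078891) = 0.252461.
Therefore gamma(2) = 0.2525 (to 4 decimal places).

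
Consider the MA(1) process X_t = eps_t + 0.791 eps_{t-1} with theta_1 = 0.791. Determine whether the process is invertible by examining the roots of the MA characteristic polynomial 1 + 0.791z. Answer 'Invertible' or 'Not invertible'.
\text{Invertible}

The MA(q) characteristic polynomial is P(z) = 1 + 0.791z.
Invertibility requires all roots to lie outside the unit circle, i.e. |z| > 1 for every root.
This is linear in z: 1 + (0.791) z = 0  =>  z = -1/(0.791) = -1.264223,  |z| = 1.264223.
Moduli of all roots: 1.2642.
All moduli strictly greater than 1? Yes.
Verdict: Invertible.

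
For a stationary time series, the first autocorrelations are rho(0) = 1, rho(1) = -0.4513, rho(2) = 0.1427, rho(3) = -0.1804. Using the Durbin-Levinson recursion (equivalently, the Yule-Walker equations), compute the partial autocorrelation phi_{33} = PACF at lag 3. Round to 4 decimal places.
\phi_{33} = -0.1839

The PACF at lag k is phi_{kk}, the last component of the solution
to the Yule-Walker system G_k phi = r_k where
  (G_k)_{ij} = rho(|i - j|), (r_k)_i = rho(i), i,j = 1..k.
Equivalently, Durbin-Levinson gives phi_{kk} iteratively:
  phi_{11} = rho(1)
  phi_{kk} = [rho(k) - sum_{j=1..k-1} phi_{k-1,j} rho(k-j)]
            / [1 - sum_{j=1..k-1} phi_{k-1,j} rho(j)],
  phi_{k,j} = phi_{k-1,j} - phi_{kk} phi_{k-1,k-j},  j = 1..k-1.
Step k = 1:
  phi_11 = rho(1) = -0.4513.
Step k = 2:
  phi_22 = [rho(2) - phi_11 rho(1)] / [1 - phi_11 rho(1)] = [0.1427 - (-0.4513)(-0.4513)] / [1 - (-0.4513)(-0.4513)]
         = -0.06097169 / 0.79632831 = -0.076566.
  Update: phi_21 = phi_11 - phi_22 phi_11 = -0.4513 - (-0.076566)(-0.4513) = -0.485854.
Step k = 3:
  phi_33 = [rho(3) - phi_21 rho(2) - phi_22 rho(1)] / [1 - phi_21 rho(1) - phi_22 rho(2)]
    numerator   = -0.1804 - (-0.485854)(0.1427) - (-0.076566)(-0.4513) = -0.14562284
    denominator = 1 - (-0.485854)(-0.4513) - (-0.076566)(0.1427) = 0.79165995
  phi_33 = -0.14562284 / 0.79165995 = -0.1839.
Therefore phi_{33} = -0.1839.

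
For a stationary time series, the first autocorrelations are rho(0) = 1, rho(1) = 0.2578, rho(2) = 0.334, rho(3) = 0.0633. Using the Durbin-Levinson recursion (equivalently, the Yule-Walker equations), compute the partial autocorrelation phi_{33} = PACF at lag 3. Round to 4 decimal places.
\phi_{33} = -0.0840

The PACF at lag k is phi_{kk}, the last component of the solution
to the Yule-Walker system G_k phi = r_k where
  (G_k)_{ij} = rho(|i - j|), (r_k)_i = rho(i), i,j = 1..k.
Equivalently, Durbin-Levinson gives phi_{kk} iteratively:
  phi_{11} = rho(1)
  phi_{kk} = [rho(k) - sum_{j=1..k-1} phi_{k-1,j} rho(k-j)]
            / [1 - sum_{j=1..k-1} phi_{k-1,j} rho(j)],
  phi_{k,j} = phi_{k-1,j} - phi_{kk} phi_{k-1,k-j},  j = 1..k-1.
Step k = 1:
  phi_11 = rho(1) = 0.2578.
Step k = 2:
  phi_22 = [rho(2) - phi_11 rho(1)] / [1 - phi_11 rho(1)] = [0.334 - (0.2578)(0.2578)] / [1 - (0.2578)(0.2578)]
         = 0.26753916 / 0.93353916 = 0.286586.
  Update: phi_21 = phi_11 - phi_22 phi_11 = 0.2578 - (0.286586)(0.2578) = 0.183918.
Step k = 3:
  phi_33 = [rho(3) - phi_21 rho(2) - phi_22 rho(1)] / [1 - phi_21 rho(1) - phi_22 rho(2)]
    numerator   = 0.0633 - (0.183918)(0.334) - (0.286586)(0.2578) = -0.07201051
    denominator = 1 - (0.183918)(0.2578) - (0.286586)(0.334) = 0.85686621
  phi_33 = -0.07201051 / 0.85686621 = -0.084.
Therefore phi_{33} = -0.0840.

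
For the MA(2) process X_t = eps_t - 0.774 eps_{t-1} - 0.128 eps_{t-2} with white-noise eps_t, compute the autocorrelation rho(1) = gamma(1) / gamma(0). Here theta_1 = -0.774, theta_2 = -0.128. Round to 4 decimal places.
\rho(1) = -0.4178

For an MA(q) process with theta_0 = 1, the autocovariance is
  gamma(k) = sigma^2 * sum_{i=0..q-k} theta_i * theta_{i+k},
and rho(k) = gamma(k) / gamma(0). Sigma^2 cancels.
  numerator   = (1)*(-0.774) + (-0.774)*(-0.128) = -0.674928.
  denominator = (1)^2 + (-0.774)^2 + (-0.128)^2 = 1.61546.
  rho(1) = -0.674928 / 1.61546 = -0.4178.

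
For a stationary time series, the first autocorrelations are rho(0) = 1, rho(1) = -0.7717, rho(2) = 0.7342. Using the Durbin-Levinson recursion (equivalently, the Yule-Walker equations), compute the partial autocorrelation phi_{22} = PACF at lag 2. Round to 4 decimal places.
\phi_{22} = 0.3429

The PACF at lag k is phi_{kk}, the last component of the solution
to the Yule-Walker system G_k phi = r_k where
  (G_k)_{ij} = rho(|i - j|), (r_k)_i = rho(i), i,j = 1..k.
Equivalently, Durbin-Levinson gives phi_{kk} iteratively:
  phi_{11} = rho(1)
  phi_{kk} = [rho(k) - sum_{j=1..k-1} phi_{k-1,j} rho(k-j)]
            / [1 - sum_{j=1..k-1} phi_{k-1,j} rho(j)],
  phi_{k,j} = phi_{k-1,j} - phi_{kk} phi_{k-1,k-j},  j = 1..k-1.
Step k = 1:
  phi_11 = rho(1) = -0.7717.
Step k = 2:
  phi_22 = [rho(2) - phi_11 rho(1)] / [1 - phi_11 rho(1)] = [0.7342 - (-0.7717)(-0.7717)] / [1 - (-0.7717)(-0.7717)]
         = 0.13867911 / 0.40447911 = 0.3429.
Therefore phi_{22} = 0.3429.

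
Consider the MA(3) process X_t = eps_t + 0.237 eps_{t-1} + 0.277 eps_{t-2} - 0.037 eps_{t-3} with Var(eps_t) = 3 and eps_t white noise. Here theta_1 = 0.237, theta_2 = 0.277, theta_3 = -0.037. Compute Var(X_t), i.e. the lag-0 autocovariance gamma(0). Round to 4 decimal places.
\gamma(0) = 3.4028

For an MA(q) process X_t = eps_t + sum_i theta_i eps_{t-i} with
Var(eps_t) = sigma^2, the variance is
  gamma(0) = sigma^2 * (1 + sum_i theta_i^2).
  sum_i theta_i^2 = (0.237)^2 + (0.277)^2 + (-0.037)^2 = 0.056169 + 0.076729 + 0.001369 = 0.134267.
  gamma(0) = 3 * (1 + 0.134267) = 3 * 1.134267 = 3.402801, which rounds to 3.4028.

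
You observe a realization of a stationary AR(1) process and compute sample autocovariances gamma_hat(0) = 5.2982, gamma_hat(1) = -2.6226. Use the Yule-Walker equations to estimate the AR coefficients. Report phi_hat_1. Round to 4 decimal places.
\hat\phi_{1} = -0.4950

The Yule-Walker equations for an AR(p) process read, in matrix form,
  Gamma_p phi = r_p,   with   (Gamma_p)_{ij} = gamma(|i - j|),
                       (r_p)_i = gamma(i),   i,j = 1..p.
Substitute the sample gammas (Toeplitz matrix and right-hand side of size 1):
  Gamma_p = [[5.2982]]
  r_p     = [-2.6226]
With p = 1 this is the single equation gamma(0) phi_1 = gamma(1):
  phi_hat_1 = gamma(1) / gamma(0) = -2.6226 / 5.2982 = -0.4950.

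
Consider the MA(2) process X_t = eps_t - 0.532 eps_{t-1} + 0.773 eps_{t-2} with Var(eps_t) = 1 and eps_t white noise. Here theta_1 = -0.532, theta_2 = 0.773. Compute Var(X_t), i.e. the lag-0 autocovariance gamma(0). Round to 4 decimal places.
\gamma(0) = 1.8806

For an MA(q) process X_t = eps_t + sum_i theta_i eps_{t-i} with
Var(eps_t) = sigma^2, the variance is
  gamma(0) = sigma^2 * (1 + sum_i theta_i^2).
  sum_i theta_i^2 = (-0.532)^2 + (0.773)^2 = 0.283024 + 0.597529 = 0.880553.
  gamma(0) = 1 * (1 + 0.880553) = 1 * 1.880553 = 1.880553, which rounds to 1.8806.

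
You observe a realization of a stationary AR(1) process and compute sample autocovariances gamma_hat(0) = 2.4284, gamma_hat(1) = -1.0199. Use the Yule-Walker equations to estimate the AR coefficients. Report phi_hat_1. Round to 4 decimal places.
\hat\phi_{1} = -0.4200

The Yule-Walker equations for an AR(p) process read, in matrix form,
  Gamma_p phi = r_p,   with   (Gamma_p)_{ij} = gamma(|i - j|),
                       (r_p)_i = gamma(i),   i,j = 1..p.
Substitute the sample gammas (Toeplitz matrix and right-hand side of size 1):
  Gamma_p = [[2.4284]]
  r_p     = [-1.0199]
With p = 1 this is the single equation gamma(0) phi_1 = gamma(1):
  phi_hat_1 = gamma(1) / gamma(0) = -1.0199 / 2.4284 = -0.4200.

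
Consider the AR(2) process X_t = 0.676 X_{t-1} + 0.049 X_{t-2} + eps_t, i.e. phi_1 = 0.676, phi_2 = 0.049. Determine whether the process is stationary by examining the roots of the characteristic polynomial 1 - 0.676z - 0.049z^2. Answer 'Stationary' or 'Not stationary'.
\text{Stationary}

The AR(p) characteristic polynomial is P(z) = 1 - 0.676z - 0.049z^2.
Stationarity requires all roots to lie outside the unit circle, i.e. |z| > 1 for every root.
Set 1 + (-0.676) z + (-0.049) z^2 = 0, i.e. a z^2 + b z + c = 0 with a = -0.049, b = -0.676, c = 1.
Discriminant D = b^2 - 4ac = (-0.676)^2 - 4*(-0.049)*1 = 0.456976 - (-0.196) = 0.652976.
D >= 0, so the roots are real: z = (-b +/- sqrt(D)) / (2a) = (0.676 +/- 0.808069) / (-0.098).
  z_1 = (0.676 + 0.808069) / (-0.098) = -15.1436,   |z_1| = 15.1436.
  z_2 = (0.676 - 0.808069) / (-0.098) = 1.3476,   |z_2| = 1.3476.
Moduli of all roots: 15.1436, 1.3476.
All moduli strictly greater than 1? Yes.
Verdict: Stationary.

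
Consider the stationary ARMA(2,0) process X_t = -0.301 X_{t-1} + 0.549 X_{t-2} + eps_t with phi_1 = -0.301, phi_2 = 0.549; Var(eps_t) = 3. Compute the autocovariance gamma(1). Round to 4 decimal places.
\gamma(1) = -5.1681

Multiply the model equation by X_{t-k} and take expectations. With theta_0 = psi_0 = 1 and psi_j the MA(infinity) weights, this gives
  gamma(k) - sum_i phi_i gamma(k-i) = c_k,
  c_k = sigma^2 * sum_{j=k..q} theta_j psi_{j-k}   (c_k = 0 for k > q),
using gamma(-m) = gamma(m).
Pure AR (q = 0): c_0 = sigma^2 = 3, c_k = 0 for k >= 1.
Equations for k = 0, 1, 2 (AR order 2, c_2 = 0):
  (E0) gamma(0) = phi_1 gamma(1) + phi_2 gamma(2) + c_0
  (E1) gamma(1) = phi_1 gamma(0) + phi_2 gamma(1) + c_1
  (E2) gamma(2) = phi_1 gamma(1) + phi_2 gamma(0)
From (E1): gamma(1) = A gamma(0) + B with
  A = phi_1 / (1 - phi_2) = -0.301 / 0.451 = -0.667406,   B = c_1 / (1 - phi_2) = 0 / 0.451 = 0.
Insert (E2) into (E0): gamma(0) (1 - phi_2^2) = phi_1 (1 + phi_2) gamma(1) + c_0.
  phi_1 (1 + phi_2) = (-0.301)(1.549) = -0.466249,   1 - phi_2^2 = 0.698599.
Replace gamma(1) by A gamma(0) + B and collect gamma(0):
  gamma(0) [0.698599 - (-0.466249)(-0.667406)] = c_0 = 3
  gamma(0) * 0.387422 = 3
  gamma(0) = 3 / 0.387422 = 7.7435.
  gamma(1) = A gamma(0) = (-0.667406)(7.7435) = -5.168056.
Therefore gamma(1) = -5.1681 (to 4 decimal places).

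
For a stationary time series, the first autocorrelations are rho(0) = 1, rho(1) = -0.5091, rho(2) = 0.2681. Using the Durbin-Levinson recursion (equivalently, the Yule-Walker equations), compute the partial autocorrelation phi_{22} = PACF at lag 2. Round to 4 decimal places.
\phi_{22} = 0.0120

The PACF at lag k is phi_{kk}, the last component of the solution
to the Yule-Walker system G_k phi = r_k where
  (G_k)_{ij} = rho(|i - j|), (r_k)_i = rho(i), i,j = 1..k.
Equivalently, Durbin-Levinson gives phi_{kk} iteratively:
  phi_{11} = rho(1)
  phi_{kk} = [rho(k) - sum_{j=1..k-1} phi_{k-1,j} rho(k-j)]
            / [1 - sum_{j=1..k-1} phi_{k-1,j} rho(j)],
  phi_{k,j} = phi_{k-1,j} - phi_{kk} phi_{k-1,k-j},  j = 1..k-1.
Step k = 1:
  phi_11 = rho(1) = -0.5091.
Step k = 2:
  phi_22 = [rho(2) - phi_11 rho(1)] / [1 - phi_11 rho(1)] = [0.2681 - (-0.5091)(-0.5091)] / [1 - (-0.5091)(-0.5091)]
         = 0.00891719 / 0.74081719 = 0.012.
Therefore phi_{22} = 0.0120.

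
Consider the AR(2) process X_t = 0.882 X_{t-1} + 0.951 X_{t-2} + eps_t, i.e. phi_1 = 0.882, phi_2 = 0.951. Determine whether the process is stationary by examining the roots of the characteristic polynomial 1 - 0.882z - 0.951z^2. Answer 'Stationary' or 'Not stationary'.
\text{Not stationary}

The AR(p) characteristic polynomial is P(z) = 1 - 0.882z - 0.951z^2.
Stationarity requires all roots to lie outside the unit circle, i.e. |z| > 1 for every root.
Set 1 + (-0.882) z + (-0.951) z^2 = 0, i.e. a z^2 + b z + c = 0 with a = -0.951, b = -0.882, c = 1.
Discriminant D = b^2 - 4ac = (-0.882)^2 - 4*(-0.951)*1 = 0.777924 - (-3.804) = 4.581924.
D >= 0, so the roots are real: z = (-b +/- sqrt(D)) / (2a) = (0.882 +/- 2.140543) / (-1.902).
  z_1 = (0.882 + 2.140543) / (-1.902) = -1.5891,   |z_1| = 1.5891.
  z_2 = (0.882 - 2.140543) / (-1.902) = 0.6617,   |z_2| = 0.6617.
Moduli of all roots: 1.5891, 0.6617.
All moduli strictly greater than 1? No.
Verdict: Not stationary.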